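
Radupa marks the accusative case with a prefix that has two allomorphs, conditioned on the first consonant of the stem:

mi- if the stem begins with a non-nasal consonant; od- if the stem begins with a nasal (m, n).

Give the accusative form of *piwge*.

Since the first consonant of *piwge* is /p/ (non-nasal), it takes mi-, giving *mipiwge*.

mipiwge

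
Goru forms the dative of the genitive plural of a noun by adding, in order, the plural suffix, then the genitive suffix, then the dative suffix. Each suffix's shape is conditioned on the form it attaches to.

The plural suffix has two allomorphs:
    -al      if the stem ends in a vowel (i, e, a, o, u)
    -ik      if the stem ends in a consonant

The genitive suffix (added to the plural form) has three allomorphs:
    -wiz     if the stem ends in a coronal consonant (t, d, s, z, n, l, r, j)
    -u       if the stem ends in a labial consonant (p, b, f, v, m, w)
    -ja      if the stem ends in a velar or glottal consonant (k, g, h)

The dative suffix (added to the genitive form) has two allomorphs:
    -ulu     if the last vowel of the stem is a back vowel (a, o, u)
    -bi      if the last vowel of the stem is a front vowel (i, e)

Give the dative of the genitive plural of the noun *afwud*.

Since the final sound of *afwud* is /d/ (a consonant), it takes -ik, giving *afwudik*.
The plural form *afwudik*: final consonant = /k/, velar/glottal → -ja → *afwudikja*.
The last vowel of the genitive form *afwudikja* is /a/, which is a back vowel, so the dative suffix is -ulu, giving *afwudikjaulu*.

afwudikjaulu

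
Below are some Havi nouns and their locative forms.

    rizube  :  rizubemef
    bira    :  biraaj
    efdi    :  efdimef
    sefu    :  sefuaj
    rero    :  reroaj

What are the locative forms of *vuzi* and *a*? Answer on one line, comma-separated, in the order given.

The alternation tracks the last vowel of the stem — -mef when the last vowel of the stem is a front vowel (*rizube*, *efdi*); -aj when the last vowel of the stem is a back vowel (*bira*, *sefu*, *rero*).
The last vowel of *vuzi* is /i/, which is a front vowel, so the suffix is -mef, giving *vuzimef*.
The last vowel of *a* is /a/, which is a back vowel, so the suffix is -aj, giving *aaj*.

vuzimef, aaj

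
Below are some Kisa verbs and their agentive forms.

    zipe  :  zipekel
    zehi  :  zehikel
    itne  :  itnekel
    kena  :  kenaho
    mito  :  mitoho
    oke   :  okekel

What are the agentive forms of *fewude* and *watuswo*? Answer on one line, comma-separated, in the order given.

The alternation tracks the last vowel of the stem — -kel when the last vowel of the stem is a front vowel (*zipe*, *zehi*, *itne*, *oke*); -ho when the last vowel of the stem is a back vowel (*kena*, *mito*).
*fewude*: last vowel = /e/, a front vowel → -kel → *fewudekel*.
The last vowel of *watuswo* is /o/, which is a back vowel, so the suffix is -ho, giving *watuswoho*.

fewudekel, watuswoho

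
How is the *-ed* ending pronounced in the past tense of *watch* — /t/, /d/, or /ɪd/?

/t/

The stem *watch* ends in a voiceless consonant other than /t/.
The -ed suffix is realized as /ɪd/ after /t, d/; as /t/ after other voiceless consonants; and as /d/ after other voiced sounds.
So -ed on *watch* is pronounced /t/.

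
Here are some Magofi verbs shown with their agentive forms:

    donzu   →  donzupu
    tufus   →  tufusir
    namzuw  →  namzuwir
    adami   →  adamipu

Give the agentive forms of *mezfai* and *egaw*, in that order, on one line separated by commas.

mezfaipu, egawir

The alternation tracks the final sound of the stem — -ir when the stem ends in a consonant (*tufus*, *namzuw*); -pu when the stem ends in a vowel (*donzu*, *adami*).
*mezfai* — final sound /i/ (a vowel) → -pu → *mezfaipu*.
The final sound of *egaw* is /w/, which is a consonant, so the suffix is -ir, giving *egawir*.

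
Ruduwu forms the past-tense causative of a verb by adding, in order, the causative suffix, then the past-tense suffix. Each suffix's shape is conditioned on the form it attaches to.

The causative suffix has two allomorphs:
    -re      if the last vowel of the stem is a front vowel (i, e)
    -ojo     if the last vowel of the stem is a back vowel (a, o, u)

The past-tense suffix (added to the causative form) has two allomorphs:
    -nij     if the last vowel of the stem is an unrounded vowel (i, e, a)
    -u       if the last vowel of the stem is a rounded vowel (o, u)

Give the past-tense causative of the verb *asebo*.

The last vowel of *asebo* is /o/, which is a back vowel, so the causative suffix is -ojo, giving *aseboojo*.
The causative form *aseboojo* — last vowel /o/ (a rounded vowel) → -u → *aseboojou*.

aseboojou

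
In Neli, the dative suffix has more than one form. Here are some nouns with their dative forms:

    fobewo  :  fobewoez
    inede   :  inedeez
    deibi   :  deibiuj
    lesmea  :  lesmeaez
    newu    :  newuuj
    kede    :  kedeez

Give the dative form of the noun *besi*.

Looking at the last vowel of each stem: -uj when the last vowel of the stem is a high vowel (*deibi*, *newu*); -ez when the last vowel of the stem is a non-high vowel (*fobewo*, *inede*, *lesmea*, *kede*).
The last vowel of *besi* is /i/, which is a high vowel, so the suffix is -uj, giving *besiuj*.

besiuj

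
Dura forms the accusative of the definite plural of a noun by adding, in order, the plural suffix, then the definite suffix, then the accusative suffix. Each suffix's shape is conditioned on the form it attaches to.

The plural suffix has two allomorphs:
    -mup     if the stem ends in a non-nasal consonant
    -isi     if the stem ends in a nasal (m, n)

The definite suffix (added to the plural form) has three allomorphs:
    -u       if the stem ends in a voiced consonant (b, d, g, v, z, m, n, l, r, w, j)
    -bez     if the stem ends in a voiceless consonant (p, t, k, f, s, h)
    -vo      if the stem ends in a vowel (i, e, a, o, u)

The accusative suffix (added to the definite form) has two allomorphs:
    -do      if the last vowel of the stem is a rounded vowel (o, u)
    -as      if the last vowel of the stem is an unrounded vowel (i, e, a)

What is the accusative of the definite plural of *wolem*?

*wolem*: final consonant = /m/, a nasal → -isi → *wolemisi*.
The final sound of the plural form *wolemisi* is /i/, which is a vowel, so the definite suffix is -vo, giving *wolemisivo*.
Since the last vowel of the definite form *wolemisivo* is /o/ (a rounded vowel), it takes -do, giving *wolemisivodo*.

wolemisivodo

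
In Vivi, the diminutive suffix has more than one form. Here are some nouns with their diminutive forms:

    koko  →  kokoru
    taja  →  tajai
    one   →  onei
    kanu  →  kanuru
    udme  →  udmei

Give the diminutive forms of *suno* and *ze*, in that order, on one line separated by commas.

The suffix is conditioned by the last vowel: -ru when the last vowel of the stem is a rounded vowel (*koko*, *kanu*); -i when the last vowel of the stem is an unrounded vowel (*taja*, *one*, *udme*).
Since the last vowel of *suno* is /o/ (a rounded vowel), it takes -ru, giving *sunoru*.
*ze* — last vowel /e/ (an unrounded vowel) → -i → *zei*.

sunoru, zei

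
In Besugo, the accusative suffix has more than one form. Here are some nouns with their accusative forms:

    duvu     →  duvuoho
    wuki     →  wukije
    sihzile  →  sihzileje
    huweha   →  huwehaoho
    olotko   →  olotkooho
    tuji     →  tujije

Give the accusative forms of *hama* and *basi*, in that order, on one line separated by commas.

hamaoho, basije

The suffix is conditioned by the last vowel: -je when the last vowel of the stem is a front vowel (*wuki*, *sihzile*, *tuji*); -oho when the last vowel of the stem is a back vowel (*duvu*, *huweha*, *olotko*).
The last vowel of *hama* is /a/, which is a back vowel, so the suffix is -oho, giving *hamaoho*.
Since the last vowel of *basi* is /i/ (a front vowel), it takes -je, giving *basije*.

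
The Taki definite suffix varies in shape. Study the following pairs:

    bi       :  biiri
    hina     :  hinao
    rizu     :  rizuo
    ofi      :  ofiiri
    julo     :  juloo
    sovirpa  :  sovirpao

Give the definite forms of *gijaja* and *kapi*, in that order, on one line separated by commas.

The pattern is front/back vowel harmony: -iri when the last vowel of the stem is a front vowel (*bi*, *ofi*); -o when the last vowel of the stem is a back vowel (*hina*, *rizu*, *julo*, *sovirpa*).
*gijaja*: last vowel = /a/, a back vowel → -o → *gijajao*.
Since the last vowel of *kapi* is /i/ (a front vowel), it takes -iri, giving *kapiiri*.

gijajao, kapiiri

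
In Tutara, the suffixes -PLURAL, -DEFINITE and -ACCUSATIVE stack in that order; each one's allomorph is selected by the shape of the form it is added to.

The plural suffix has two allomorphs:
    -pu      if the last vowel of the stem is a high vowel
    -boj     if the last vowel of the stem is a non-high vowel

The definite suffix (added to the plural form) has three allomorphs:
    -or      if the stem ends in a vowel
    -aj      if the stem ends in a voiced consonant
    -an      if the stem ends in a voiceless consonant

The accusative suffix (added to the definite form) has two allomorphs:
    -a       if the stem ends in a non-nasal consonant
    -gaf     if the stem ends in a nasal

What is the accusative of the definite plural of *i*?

Since the last vowel of *i* is /i/ (a high vowel), it takes -pu, giving *ipu*.
The plural form *ipu*: final sound = /u/, a vowel → -or → *ipuor*.
Since the final consonant of the definite form *ipuor* is /r/ (non-nasal), it takes -a, giving *ipuora*.

ipuora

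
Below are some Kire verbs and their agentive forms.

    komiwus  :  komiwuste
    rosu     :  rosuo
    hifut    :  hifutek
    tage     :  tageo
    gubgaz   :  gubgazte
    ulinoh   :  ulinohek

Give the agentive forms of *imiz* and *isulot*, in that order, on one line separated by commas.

imizte, isulotek

The suffix is conditioned by the final sound: -te when the stem ends in a sibilant (*komiwus*, *gubgaz*); -ek when the stem ends in a non-sibilant consonant (*hifut*, *ulinoh*); -o when the stem ends in a vowel (*rosu*, *tage*).
The final sound of *imiz* is /z/, which is a sibilant, so the suffix is -te, giving *imizte*.
The final sound of *isulot* is /t/, which is a non-sibilant consonant, so the suffix is -ek, giving *isulotek*.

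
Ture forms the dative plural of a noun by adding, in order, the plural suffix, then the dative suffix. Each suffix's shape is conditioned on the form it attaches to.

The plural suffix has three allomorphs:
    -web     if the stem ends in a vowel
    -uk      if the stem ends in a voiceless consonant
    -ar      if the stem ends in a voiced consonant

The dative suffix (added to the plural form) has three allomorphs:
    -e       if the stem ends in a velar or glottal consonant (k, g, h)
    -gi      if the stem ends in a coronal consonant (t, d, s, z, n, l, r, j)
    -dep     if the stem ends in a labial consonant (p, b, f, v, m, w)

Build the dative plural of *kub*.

*kub* — final sound /b/ (a voiced consonant) → -ar → *kubar*.
The final consonant of the plural form *kubar* is /r/, which is coronal, so the dative suffix is -gi, giving *kubargi*.

kubargi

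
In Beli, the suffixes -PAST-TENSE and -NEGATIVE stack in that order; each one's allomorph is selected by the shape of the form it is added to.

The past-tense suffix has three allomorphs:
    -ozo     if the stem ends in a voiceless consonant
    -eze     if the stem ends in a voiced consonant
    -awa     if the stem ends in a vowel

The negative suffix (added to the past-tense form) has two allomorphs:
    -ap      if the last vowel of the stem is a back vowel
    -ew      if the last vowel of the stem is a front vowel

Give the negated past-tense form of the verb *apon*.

aponezeew

*apon* — final sound /n/ (a voiced consonant) → -eze → *aponeze*.
The last vowel of the past-tense form *aponeze* is /e/, which is a front vowel, so the negative suffix is -ew, giving *aponezeew*.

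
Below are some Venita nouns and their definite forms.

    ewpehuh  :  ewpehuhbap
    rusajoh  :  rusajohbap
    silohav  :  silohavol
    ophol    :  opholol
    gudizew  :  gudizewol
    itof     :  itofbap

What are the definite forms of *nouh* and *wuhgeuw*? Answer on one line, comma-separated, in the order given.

nouhbap, wuhgeuwol

Looking at the final consonant of each stem: -bap when the stem ends in a voiceless consonant (*ewpehuh*, *rusajoh*, *itof*); -ol when the stem ends in a voiced consonant (*silohav*, *ophol*, *gudizew*).
The final consonant of *nouh* is /h/, which is voiceless, so the suffix is -bap, giving *nouhbap*.
*wuhgeuw*: final consonant = /w/, voiced → -ol → *wuhgeuwol*.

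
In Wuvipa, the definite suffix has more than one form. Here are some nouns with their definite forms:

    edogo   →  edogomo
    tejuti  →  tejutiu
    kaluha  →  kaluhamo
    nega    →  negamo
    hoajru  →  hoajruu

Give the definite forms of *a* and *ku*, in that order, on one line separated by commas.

The suffix is conditioned by the last vowel: -u when the last vowel of the stem is a high vowel (*tejuti*, *hoajru*); -mo when the last vowel of the stem is a non-high vowel (*edogo*, *kaluha*, *nega*).
Since the last vowel of *a* is /a/ (a non-high vowel), it takes -mo, giving *amo*.
*ku*: last vowel = /u/, a high vowel → -u → *kuu*.

amo, kuu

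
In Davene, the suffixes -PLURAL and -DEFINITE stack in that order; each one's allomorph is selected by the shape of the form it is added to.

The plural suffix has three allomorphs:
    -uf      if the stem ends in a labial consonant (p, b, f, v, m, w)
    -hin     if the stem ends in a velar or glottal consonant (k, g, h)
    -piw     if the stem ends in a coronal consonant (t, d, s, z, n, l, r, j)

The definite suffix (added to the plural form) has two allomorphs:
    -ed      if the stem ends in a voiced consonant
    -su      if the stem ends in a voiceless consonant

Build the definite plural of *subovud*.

The final consonant of *subovud* is /d/, which is coronal, so the plural suffix is -piw, giving *subovudpiw*.
The plural form *subovudpiw*: final consonant = /w/, voiced → -ed → *subovudpiwed*.

subovudpiwed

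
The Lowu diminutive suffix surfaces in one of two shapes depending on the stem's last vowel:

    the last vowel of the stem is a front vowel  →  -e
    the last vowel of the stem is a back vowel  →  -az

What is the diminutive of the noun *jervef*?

The last vowel of *jervef* is /e/, which is a front vowel, so the suffix is -e, giving *jervefe*.

jervefe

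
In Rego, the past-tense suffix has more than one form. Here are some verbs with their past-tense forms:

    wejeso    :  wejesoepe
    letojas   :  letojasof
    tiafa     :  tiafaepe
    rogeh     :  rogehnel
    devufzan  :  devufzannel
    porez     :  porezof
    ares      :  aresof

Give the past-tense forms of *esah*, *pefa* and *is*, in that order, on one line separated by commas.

The alternation tracks the final sound of the stem — -of when the stem ends in a sibilant (*letojas*, *porez*, *ares*); -nel when the stem ends in a non-sibilant consonant (*rogeh*, *devufzan*); -epe when the stem ends in a vowel (*wejeso*, *tiafa*).
The final sound of *esah* is /h/, which is a non-sibilant consonant, so the suffix is -nel, giving *esahnel*.
The final sound of *pefa* is /a/, which is a vowel, so the suffix is -epe, giving *pefaepe*.
*is* — final sound /s/ (a sibilant) → -of → *isof*.

esahnel, pefaepe, isof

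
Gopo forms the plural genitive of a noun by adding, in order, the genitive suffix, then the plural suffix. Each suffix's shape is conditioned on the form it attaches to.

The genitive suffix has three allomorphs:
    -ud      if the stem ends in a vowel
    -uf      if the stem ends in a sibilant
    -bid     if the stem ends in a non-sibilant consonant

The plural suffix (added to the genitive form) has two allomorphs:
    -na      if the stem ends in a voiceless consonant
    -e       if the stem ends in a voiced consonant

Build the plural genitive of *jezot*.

jezotbide

Since the final sound of *jezot* is /t/ (a non-sibilant consonant), it takes -bid, giving *jezotbid*.
The genitive form *jezotbid* — final consonant /d/ (voiced) → -e → *jezotbide*.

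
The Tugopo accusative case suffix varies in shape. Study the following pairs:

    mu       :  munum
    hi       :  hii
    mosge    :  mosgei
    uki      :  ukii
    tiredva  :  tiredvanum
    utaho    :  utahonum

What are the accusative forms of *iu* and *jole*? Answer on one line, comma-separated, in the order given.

The suffix is conditioned by the last vowel: -i when the last vowel of the stem is a front vowel (*hi*, *mosge*, *uki*); -num when the last vowel of the stem is a back vowel (*mu*, *tiredva*, *utaho*).
The last vowel of *iu* is /u/, which is a back vowel, so the suffix is -num, giving *iunum*.
Since the last vowel of *jole* is /e/ (a front vowel), it takes -i, giving *jolei*.

iunum, jolei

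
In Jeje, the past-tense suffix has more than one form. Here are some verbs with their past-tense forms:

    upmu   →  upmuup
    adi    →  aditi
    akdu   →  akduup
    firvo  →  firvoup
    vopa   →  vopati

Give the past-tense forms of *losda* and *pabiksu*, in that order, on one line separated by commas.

The alternation tracks the last vowel of the stem — -up when the last vowel of the stem is a rounded vowel (*upmu*, *akdu*, *firvo*); -ti when the last vowel of the stem is an unrounded vowel (*adi*, *vopa*).
*losda* — last vowel /a/ (an unrounded vowel) → -ti → *losdati*.
*pabiksu* — last vowel /u/ (a rounded vowel) → -up → *pabiksuup*.

losdati, pabiksuup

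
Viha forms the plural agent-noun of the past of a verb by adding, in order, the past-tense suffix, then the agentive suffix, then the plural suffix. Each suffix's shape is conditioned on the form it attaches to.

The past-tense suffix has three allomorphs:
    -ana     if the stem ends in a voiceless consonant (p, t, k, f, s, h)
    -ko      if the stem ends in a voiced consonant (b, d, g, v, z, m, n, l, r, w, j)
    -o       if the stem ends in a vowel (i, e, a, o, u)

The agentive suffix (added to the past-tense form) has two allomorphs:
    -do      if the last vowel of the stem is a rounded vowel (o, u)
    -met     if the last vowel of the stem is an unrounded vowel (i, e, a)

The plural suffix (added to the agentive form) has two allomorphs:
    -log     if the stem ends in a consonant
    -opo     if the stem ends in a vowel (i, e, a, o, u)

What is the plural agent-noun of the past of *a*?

aodoopo

*a*: final sound = /a/, a vowel → -o → *ao*.
The last vowel of the past-tense form *ao* is /o/, which is a rounded vowel, so the agentive suffix is -do, giving *aodo*.
The agentive form *aodo*: final sound = /o/, a vowel → -opo → *aodoopo*.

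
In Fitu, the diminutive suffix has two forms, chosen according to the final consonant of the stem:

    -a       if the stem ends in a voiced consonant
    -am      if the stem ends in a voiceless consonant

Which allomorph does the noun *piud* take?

*piud* — final consonant /d/ (voiced) → -a.

-a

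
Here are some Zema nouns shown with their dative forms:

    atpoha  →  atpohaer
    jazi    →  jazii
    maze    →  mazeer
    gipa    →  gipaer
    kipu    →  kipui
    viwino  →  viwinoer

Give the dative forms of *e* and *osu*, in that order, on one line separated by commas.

eer, osui

The suffix is conditioned by the last vowel: -i when the last vowel of the stem is a high vowel (*jazi*, *kipu*); -er when the last vowel of the stem is a non-high vowel (*atpoha*, *maze*, *gipa*, *viwino*).
*e* — last vowel /e/ (a non-high vowel) → -er → *eer*.
Since the last vowel of *osu* is /u/ (a high vowel), it takes -i, giving *osui*.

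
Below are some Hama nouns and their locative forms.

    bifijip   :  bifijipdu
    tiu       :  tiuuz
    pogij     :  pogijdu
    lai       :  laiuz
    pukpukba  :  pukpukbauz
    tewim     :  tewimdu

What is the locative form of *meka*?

mekauz

The suffix is conditioned by the final sound: -du when the stem ends in a consonant (*bifijip*, *pogij*, *tewim*); -uz when the stem ends in a vowel (*tiu*, *lai*, *pukpukba*).
The final sound of *meka* is /a/, which is a vowel, so the suffix is -uz, giving *mekauz*.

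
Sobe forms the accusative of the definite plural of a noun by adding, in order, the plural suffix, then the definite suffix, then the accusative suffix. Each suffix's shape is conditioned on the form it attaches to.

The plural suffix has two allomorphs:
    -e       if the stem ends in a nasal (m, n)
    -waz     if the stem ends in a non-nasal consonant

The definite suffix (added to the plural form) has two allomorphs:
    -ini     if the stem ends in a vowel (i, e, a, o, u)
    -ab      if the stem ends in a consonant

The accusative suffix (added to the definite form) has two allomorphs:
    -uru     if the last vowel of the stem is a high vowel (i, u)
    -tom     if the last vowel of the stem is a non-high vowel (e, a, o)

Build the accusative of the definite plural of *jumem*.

jumemeiniuru

*jumem*: final consonant = /m/, a nasal → -e → *jumeme*.
Since the final sound of the plural form *jumeme* is /e/ (a vowel), it takes -ini, giving *jumemeini*.
The definite form *jumemeini* — last vowel /i/ (a high vowel) → -uru → *jumemeiniuru*.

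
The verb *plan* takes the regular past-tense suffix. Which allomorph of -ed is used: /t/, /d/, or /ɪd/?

/d/

The stem *plan* ends in a voiced sound other than /d/.
The -ed suffix is realized as /ɪd/ after /t, d/; as /t/ after other voiceless consonants; and as /d/ after other voiced sounds.
So -ed on *plan* is pronounced /d/.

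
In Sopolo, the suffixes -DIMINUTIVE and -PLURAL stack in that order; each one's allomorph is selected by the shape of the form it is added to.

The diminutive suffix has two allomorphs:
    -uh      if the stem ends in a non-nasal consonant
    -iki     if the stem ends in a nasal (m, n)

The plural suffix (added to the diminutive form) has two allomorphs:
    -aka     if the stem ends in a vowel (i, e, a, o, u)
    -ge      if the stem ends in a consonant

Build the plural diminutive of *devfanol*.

*devfanol*: final consonant = /l/, non-nasal → -uh → *devfanoluh*.
The diminutive form *devfanoluh*: final sound = /h/, a consonant → -ge → *devfanoluhge*.

devfanoluhge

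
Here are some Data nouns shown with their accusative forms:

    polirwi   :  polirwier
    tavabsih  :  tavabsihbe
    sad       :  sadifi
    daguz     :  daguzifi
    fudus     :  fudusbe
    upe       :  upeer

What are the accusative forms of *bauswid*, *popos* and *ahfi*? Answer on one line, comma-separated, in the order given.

Looking at the final sound of each stem: -be when the stem ends in a voiceless consonant (*tavabsih*, *fudus*); -ifi when the stem ends in a voiced consonant (*sad*, *daguz*); -er when the stem ends in a vowel (*polirwi*, *upe*).
The final sound of *bauswid* is /d/, which is a voiced consonant, so the suffix is -ifi, giving *bauswidifi*.
*popos*: final sound = /s/, a voiceless consonant → -be → *poposbe*.
The final sound of *ahfi* is /i/, which is a vowel, so the suffix is -er, giving *ahfier*.

bauswidifi, poposbe, ahfier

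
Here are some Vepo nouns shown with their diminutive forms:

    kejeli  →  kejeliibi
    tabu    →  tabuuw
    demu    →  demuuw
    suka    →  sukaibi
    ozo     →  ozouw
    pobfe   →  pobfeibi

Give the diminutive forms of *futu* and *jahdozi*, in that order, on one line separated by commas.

futuuw, jahdoziibi

The alternation tracks the last vowel of the stem — -uw when the last vowel of the stem is a rounded vowel (*tabu*, *demu*, *ozo*); -ibi when the last vowel of the stem is an unrounded vowel (*kejeli*, *suka*, *pobfe*).
The last vowel of *futu* is /u/, which is a rounded vowel, so the suffix is -uw, giving *futuuw*.
The last vowel of *jahdozi* is /i/, which is an unrounded vowel, so the suffix is -ibi, giving *jahdoziibi*.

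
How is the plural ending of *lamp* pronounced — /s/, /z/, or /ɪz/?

The stem *lamp* ends in a voiceless non-sibilant consonant.
The plural suffix surfaces as /ɪz/ after sibilants, /s/ after other voiceless consonants, and /z/ after other voiced sounds.
So the plural -s on *lamp* is pronounced /s/.

/s/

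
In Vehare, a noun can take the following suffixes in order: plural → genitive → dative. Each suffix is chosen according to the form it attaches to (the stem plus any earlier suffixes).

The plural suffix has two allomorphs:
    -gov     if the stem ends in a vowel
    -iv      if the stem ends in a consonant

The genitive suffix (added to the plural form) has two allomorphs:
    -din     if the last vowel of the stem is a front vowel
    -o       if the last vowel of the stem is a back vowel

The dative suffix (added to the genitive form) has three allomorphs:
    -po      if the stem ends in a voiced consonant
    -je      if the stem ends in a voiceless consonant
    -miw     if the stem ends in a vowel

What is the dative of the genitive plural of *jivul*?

*jivul*: final sound = /l/, a consonant → -iv → *jivuliv*.
Since the last vowel of the plural form *jivuliv* is /i/ (a front vowel), it takes -din, giving *jivulivdin*.
The final sound of the genitive form *jivulivdin* is /n/, which is a voiced consonant, so the dative suffix is -po, giving *jivulivdinpo*.

jivulivdinpo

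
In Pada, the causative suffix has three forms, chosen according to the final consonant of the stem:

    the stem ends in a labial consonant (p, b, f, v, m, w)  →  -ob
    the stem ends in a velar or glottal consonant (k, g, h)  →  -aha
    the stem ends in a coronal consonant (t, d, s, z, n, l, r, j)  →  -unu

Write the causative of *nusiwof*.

The final consonant of *nusiwof* is /f/, which is labial, so the suffix is -ob, giving *nusiwofob*.

nusiwofob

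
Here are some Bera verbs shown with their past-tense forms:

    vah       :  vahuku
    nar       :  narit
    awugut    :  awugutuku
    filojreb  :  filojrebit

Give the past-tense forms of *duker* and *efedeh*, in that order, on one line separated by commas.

The alternation tracks the final consonant of the stem — -uku when the stem ends in a voiceless consonant (*vah*, *awugut*); -it when the stem ends in a voiced consonant (*nar*, *filojreb*).
The final consonant of *duker* is /r/, which is voiced, so the suffix is -it, giving *dukerit*.
*efedeh*: final consonant = /h/, voiceless → -uku → *efedehuku*.

dukerit, efedehuku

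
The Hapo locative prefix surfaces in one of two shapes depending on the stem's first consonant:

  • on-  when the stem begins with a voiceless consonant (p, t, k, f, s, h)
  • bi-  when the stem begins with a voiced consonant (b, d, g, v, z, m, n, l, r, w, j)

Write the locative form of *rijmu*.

birijmu

The first consonant of *rijmu* is /r/, which is voiced, so the prefix is bi-, giving *birijmu*.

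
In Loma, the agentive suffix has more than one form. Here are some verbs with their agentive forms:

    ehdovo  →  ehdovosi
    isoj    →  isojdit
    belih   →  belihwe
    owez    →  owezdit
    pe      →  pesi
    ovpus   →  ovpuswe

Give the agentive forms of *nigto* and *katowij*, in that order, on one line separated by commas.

Looking at the final sound of each stem: -we when the stem ends in a voiceless consonant (*belih*, *ovpus*); -dit when the stem ends in a voiced consonant (*isoj*, *owez*); -si when the stem ends in a vowel (*ehdovo*, *pe*).
*nigto*: final sound = /o/, a vowel → -si → *nigtosi*.
Since the final sound of *katowij* is /j/ (a voiced consonant), it takes -dit, giving *katowijdit*.

nigtosi, katowijdit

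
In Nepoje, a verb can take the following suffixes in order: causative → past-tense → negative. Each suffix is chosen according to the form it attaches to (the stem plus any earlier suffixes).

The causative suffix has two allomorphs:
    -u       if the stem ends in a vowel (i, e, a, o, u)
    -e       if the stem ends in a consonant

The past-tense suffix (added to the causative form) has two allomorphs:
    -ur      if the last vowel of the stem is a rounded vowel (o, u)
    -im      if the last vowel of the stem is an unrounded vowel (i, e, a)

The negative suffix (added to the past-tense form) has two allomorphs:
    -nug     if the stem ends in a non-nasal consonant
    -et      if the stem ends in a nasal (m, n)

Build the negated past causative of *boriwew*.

boriweweimet

*boriwew* — final sound /w/ (a consonant) → -e → *boriwewe*.
The last vowel of the causative form *boriwewe* is /e/, which is an unrounded vowel, so the past-tense suffix is -im, giving *boriweweim*.
The past-tense form *boriweweim* — final consonant /m/ (a nasal) → -et → *boriweweimet*.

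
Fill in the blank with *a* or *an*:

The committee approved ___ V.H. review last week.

a

The indefinite article is chosen by the initial *sound* of the following word, not its spelling.
The initialism *V.H.* is read letter by letter; the first letter, V, is pronounced /viː/, which begins with a consonant sound.
So the article is *a*: The committee approved a V.H. review last week.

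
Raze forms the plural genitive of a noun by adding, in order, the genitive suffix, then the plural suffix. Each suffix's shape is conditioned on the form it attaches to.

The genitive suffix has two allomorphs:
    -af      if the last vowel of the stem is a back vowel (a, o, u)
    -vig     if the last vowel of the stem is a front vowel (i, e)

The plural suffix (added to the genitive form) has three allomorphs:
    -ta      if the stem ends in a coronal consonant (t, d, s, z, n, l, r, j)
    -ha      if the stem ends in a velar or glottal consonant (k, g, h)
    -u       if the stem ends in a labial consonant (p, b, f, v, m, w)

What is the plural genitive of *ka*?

*ka* — last vowel /a/ (a back vowel) → -af → *kaaf*.
The genitive form *kaaf* — final consonant /f/ (labial) → -u → *kaafu*.

kaafu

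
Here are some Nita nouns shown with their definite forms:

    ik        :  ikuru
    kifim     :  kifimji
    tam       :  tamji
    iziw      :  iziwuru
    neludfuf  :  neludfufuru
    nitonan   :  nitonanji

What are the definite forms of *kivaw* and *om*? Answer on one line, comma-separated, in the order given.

kivawuru, omji

Looking at the final consonant of each stem: -ji when the stem ends in a nasal (*kifim*, *tam*, *nitonan*); -uru when the stem ends in a non-nasal consonant (*ik*, *iziw*, *neludfuf*).
The final consonant of *kivaw* is /w/, which is non-nasal, so the suffix is -uru, giving *kivawuru*.
*om* — final consonant /m/ (a nasal) → -ji → *omji*.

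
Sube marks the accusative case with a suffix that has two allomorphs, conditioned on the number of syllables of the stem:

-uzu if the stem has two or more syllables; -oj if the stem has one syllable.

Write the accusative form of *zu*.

*zu* (one syllable) → -oj → *zuoj*.

zuoj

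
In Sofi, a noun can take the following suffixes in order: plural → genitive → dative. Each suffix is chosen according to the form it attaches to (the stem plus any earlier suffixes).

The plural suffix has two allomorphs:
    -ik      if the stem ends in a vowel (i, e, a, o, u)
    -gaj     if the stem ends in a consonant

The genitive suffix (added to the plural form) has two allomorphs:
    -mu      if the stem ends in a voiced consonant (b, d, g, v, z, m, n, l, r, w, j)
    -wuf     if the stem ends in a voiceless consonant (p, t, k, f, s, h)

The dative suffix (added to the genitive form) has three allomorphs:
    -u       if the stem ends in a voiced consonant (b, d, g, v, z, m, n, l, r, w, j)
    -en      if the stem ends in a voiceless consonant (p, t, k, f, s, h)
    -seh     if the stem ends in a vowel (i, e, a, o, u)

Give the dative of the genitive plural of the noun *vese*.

veseikwufen

The final sound of *vese* is /e/, which is a vowel, so the plural suffix is -ik, giving *veseik*.
The final consonant of the plural form *veseik* is /k/, which is voiceless, so the genitive suffix is -wuf, giving *veseikwuf*.
Since the final sound of the genitive form *veseikwuf* is /f/ (a voiceless consonant), it takes -en, giving *veseikwufen*.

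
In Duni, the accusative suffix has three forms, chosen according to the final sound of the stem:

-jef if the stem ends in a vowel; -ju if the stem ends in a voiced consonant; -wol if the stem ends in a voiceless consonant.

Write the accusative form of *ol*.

Since the final sound of *ol* is /l/ (a voiced consonant), it takes -ju, giving *olju*.

olju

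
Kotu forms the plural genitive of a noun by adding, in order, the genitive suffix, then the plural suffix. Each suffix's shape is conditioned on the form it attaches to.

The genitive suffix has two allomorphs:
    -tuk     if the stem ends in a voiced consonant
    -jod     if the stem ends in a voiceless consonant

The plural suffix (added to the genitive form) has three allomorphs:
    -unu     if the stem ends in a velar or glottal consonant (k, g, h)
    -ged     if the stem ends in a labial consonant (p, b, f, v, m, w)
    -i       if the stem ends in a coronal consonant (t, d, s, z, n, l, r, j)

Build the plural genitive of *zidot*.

*zidot*: final consonant = /t/, voiceless → -jod → *zidotjod*.
Since the final consonant of the genitive form *zidotjod* is /d/ (coronal), it takes -i, giving *zidotjodi*.

zidotjodi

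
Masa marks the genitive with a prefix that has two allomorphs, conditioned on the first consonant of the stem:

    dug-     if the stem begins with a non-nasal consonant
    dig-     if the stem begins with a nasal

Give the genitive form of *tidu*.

dugtidu

*tidu*: first consonant = /t/, non-nasal → dug- → *dugtidu*.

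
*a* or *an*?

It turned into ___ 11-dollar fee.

The indefinite article is chosen by the initial *sound* of the following word, not its spelling.
The number *11* is spoken "eleven", beginning with /ɪˈlɛvən/ — a vowel sound.
So the article is *an*: It turned into an 11-dollar fee.

an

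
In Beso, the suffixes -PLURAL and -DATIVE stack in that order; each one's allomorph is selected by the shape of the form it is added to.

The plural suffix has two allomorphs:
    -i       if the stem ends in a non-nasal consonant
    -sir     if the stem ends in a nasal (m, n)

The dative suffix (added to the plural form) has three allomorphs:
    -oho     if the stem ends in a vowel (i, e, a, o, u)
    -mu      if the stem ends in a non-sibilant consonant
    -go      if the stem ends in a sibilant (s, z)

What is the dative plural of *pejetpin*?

pejetpinsirmu

The final consonant of *pejetpin* is /n/, which is a nasal, so the plural suffix is -sir, giving *pejetpinsir*.
The final sound of the plural form *pejetpinsir* is /r/, which is a non-sibilant consonant, so the dative suffix is -mu, giving *pejetpinsirmu*.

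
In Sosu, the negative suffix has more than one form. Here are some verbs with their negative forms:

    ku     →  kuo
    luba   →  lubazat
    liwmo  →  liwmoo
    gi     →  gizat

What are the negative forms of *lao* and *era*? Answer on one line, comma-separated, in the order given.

The alternation tracks the last vowel of the stem — -o when the last vowel of the stem is a rounded vowel (*ku*, *liwmo*); -zat when the last vowel of the stem is an unrounded vowel (*luba*, *gi*).
*lao*: last vowel = /o/, a rounded vowel → -o → *laoo*.
Since the last vowel of *era* is /a/ (an unrounded vowel), it takes -zat, giving *erazat*.

laoo, erazat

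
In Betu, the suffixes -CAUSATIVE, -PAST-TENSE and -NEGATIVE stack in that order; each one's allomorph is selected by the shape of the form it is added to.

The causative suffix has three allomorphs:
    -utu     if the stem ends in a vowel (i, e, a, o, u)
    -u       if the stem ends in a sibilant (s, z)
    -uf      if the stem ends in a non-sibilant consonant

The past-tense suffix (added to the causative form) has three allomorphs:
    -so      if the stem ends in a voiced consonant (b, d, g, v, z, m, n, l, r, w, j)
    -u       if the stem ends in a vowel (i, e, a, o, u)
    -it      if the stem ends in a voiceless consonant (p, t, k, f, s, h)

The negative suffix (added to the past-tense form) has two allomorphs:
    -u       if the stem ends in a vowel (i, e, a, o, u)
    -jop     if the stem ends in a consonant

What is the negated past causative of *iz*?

*iz* — final sound /z/ (a sibilant) → -u → *izu*.
The causative form *izu*: final sound = /u/, a vowel → -u → *izuu*.
The final sound of the past-tense form *izuu* is /u/, which is a vowel, so the negative suffix is -u, giving *izuuu*.

izuuu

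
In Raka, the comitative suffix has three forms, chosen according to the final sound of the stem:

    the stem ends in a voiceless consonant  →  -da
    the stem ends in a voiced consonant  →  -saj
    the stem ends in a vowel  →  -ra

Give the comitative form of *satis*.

satisda

*satis*: final sound = /s/, a voiceless consonant → -da → *satisda*.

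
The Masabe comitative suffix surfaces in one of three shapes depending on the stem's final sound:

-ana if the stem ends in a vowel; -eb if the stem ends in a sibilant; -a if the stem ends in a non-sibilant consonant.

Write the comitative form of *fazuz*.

fazuzeb

The final sound of *fazuz* is /z/, which is a sibilant, so the suffix is -eb, giving *fazuzeb*.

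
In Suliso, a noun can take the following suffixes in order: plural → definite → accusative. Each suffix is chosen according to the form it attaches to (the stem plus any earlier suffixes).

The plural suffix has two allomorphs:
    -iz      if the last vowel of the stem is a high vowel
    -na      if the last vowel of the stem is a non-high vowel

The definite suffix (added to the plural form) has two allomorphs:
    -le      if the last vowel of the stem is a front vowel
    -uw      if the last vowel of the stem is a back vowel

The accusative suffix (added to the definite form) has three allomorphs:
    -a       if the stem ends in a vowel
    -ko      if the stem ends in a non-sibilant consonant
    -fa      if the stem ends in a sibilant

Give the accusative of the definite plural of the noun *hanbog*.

*hanbog*: last vowel = /o/, a non-high vowel → -na → *hanbogna*.
The plural form *hanbogna* — last vowel /a/ (a back vowel) → -uw → *hanbognauw*.
The definite form *hanbognauw*: final sound = /w/, a non-sibilant consonant → -ko → *hanbognauwko*.

hanbognauwko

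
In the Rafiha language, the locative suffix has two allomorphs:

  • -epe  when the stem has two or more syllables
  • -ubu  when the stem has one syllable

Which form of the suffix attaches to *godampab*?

-epe

*godampab* has 3 syllables, so the suffix is -epe.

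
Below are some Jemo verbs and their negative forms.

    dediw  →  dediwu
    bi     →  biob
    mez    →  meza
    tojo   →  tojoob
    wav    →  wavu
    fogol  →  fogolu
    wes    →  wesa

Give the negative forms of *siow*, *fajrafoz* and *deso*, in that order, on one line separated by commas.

siowu, fajrafoza, desoob

The pattern is sibilance of the final sound: -a when the stem ends in a sibilant (*mez*, *wes*); -u when the stem ends in a non-sibilant consonant (*dediw*, *wav*, *fogol*); -ob when the stem ends in a vowel (*bi*, *tojo*).
*siow* — final sound /w/ (a non-sibilant consonant) → -u → *siowu*.
*fajrafoz*: final sound = /z/, a sibilant → -a → *fajrafoza*.
*deso* — final sound /o/ (a vowel) → -ob → *desoob*.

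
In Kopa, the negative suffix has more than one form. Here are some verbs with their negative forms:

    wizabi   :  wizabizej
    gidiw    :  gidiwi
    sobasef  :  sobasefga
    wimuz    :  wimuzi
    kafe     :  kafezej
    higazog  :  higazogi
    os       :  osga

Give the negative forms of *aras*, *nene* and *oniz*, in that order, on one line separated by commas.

The pattern is voicing of the final sound: -ga when the stem ends in a voiceless consonant (*sobasef*, *os*); -i when the stem ends in a voiced consonant (*gidiw*, *wimuz*, *higazog*); -zej when the stem ends in a vowel (*wizabi*, *kafe*).
The final sound of *aras* is /s/, which is a voiceless consonant, so the suffix is -ga, giving *arasga*.
Since the final sound of *nene* is /e/ (a vowel), it takes -zej, giving *nenezej*.
Since the final sound of *oniz* is /z/ (a voiced consonant), it takes -i, giving *onizi*.

arasga, nenezej, onizi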